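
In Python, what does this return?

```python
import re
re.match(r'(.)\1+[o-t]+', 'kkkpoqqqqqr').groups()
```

('k',)

After group 1 captures some text, `\1` only succeeds where that same text appears again.
`match` is anchored at position 0; if the pattern doesn't fit there, it returns None.
The match spans [0:11] → 'kkkpoqqqqqr'.
Captured: group 1 = 'k'.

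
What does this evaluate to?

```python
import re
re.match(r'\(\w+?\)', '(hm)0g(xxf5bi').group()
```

`re.match` won't scan ahead — the pattern has to work from the very first character.
The match spans [0:4] → '(hm)'.

'(hm)'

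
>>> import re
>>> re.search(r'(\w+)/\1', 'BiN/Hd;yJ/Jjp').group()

'J/J'

The backreference `\1` re-matches whatever the first group consumed, character for character.
`re.search` scans for the first position where the pattern succeeds.
The match spans [8:11] → 'J/J'.
Captured: group 1 = 'J'.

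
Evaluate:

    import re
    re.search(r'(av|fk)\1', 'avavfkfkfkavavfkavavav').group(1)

'av'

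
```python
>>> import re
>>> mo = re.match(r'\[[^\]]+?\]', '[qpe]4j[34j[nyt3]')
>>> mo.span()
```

(0, 5)

With `match`, the pattern is implicitly anchored at the beginning.
The match spans [0:5] → '[qpe]'.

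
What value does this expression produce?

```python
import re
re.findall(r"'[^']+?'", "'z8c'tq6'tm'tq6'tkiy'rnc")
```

Scanning left to right: at [0:5] → "'z8c'"; at [8:12] → "'tm'"; at [15:21] → "'tkiy'".
Since nothing is captured, `findall` lists the 3 matched substrings directly.

["'z8c'", "'tm'", "'tkiy'"]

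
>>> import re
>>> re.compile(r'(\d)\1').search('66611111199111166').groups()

('6',)

The match spans [0:2] → '66'.
Captured: group 1 = '6'.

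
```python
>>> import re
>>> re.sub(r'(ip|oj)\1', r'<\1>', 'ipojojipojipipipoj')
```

'ip<oj>ipoj<ip>ipoj'

After group 1 captures some text, `\1` only succeeds where that same text appears again.
Each match is replaced using the text its own group 1 captured.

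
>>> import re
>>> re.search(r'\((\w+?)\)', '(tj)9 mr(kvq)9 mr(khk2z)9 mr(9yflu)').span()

The match spans [0:4] → '(tj)'.

(0, 4)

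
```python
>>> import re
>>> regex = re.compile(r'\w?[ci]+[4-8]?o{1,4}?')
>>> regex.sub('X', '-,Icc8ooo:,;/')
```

'-,Xoo:,;/'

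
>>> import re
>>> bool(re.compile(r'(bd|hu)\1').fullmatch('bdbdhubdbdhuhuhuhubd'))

False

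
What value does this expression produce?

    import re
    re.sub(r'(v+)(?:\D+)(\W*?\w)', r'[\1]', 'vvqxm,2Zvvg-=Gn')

The pattern matches one or more of a literal 'v' (captured); then one or more of a non-digit (non-capturing group); then zero or more of a non-word character (lazy), then a word character (captured).
`\1` in the replacement pulls in group 1's text for each match.

'[vv]Z[vv]'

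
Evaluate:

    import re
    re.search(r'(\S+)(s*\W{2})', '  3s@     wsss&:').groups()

Pattern: one or more of a non-whitespace character (captured); then zero or more of a literal 's', then exactly 2 of a non-word character (captured).
Unlike `match`, `search` isn't anchored — it looks for the pattern anywhere in the string.
The match spans [2:7] → '3s@  '.
Captured: group 1 = '3s@', group 2 = '  '.

('3s@', '  ')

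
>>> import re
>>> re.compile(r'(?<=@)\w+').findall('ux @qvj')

Because the assertion is zero-width, the text it checks is not consumed and won't appear in the result.
Scanning left to right: at [4:7] → 'qvj'.
No capturing groups, so `findall` returns the 1 full match string.

['qvj']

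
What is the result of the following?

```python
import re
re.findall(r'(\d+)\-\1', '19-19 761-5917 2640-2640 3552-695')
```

['19', '2640']

`\1` is not a pattern — it's the concrete string captured by group 1, re-applied verbatim.
Scanning left to right: at [0:5] match '19-19', group 1 = '19'; at [15:24] match '2640-2640', group 1 = '2640'.
With a single group, `findall` returns only what that group captured — 2 items.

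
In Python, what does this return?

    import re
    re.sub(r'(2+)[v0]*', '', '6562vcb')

'656cb'

The pattern matches one or more of a literal '2' (captured); then zero or more of one of [v0].
Matches: at [3:5] → '2v'.
Each match is replaced by ''.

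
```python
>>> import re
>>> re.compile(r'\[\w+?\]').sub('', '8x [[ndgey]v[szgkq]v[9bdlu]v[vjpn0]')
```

Matches: at [4:11] → '[ndgey]'; at [12:19] → '[szgkq]'; at [20:27] → '[9bdlu]'; at [28:35] → '[vjpn0]'.
`sub` substitutes '' at each match site.

'8x [vvv'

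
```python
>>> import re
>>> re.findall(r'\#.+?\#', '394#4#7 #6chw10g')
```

['#4#']

A `+?`/`*?`/`{m,n}?` starts at its minimum and grows only as far as needed for what follows to match.
Scanning left to right: at [3:6] → '#4#'.
`findall` yields the raw match text (1 of them) because the pattern has no groups.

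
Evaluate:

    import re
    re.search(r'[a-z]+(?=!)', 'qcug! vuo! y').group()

The lookaround is zero-width — it requires the adjacent text to match without consuming it, so the asserted text isn't part of the match.
The match spans [0:4] → 'qcug'.

'qcug'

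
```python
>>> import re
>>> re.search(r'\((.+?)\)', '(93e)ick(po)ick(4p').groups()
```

('93e',)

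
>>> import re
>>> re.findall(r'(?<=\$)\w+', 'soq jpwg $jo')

['jo']

Because the assertion is zero-width, the text it checks is not consumed and won't appear in the result.
Walking the string: at [10:12] → 'jo'.
No capturing groups, so `findall` returns the 1 full match string.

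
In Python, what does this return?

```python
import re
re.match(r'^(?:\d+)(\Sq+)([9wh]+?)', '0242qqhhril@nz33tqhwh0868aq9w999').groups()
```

Pattern: anchored at the start of the string; then one or more of a digit (non-capturing group); then a non-whitespace character, then one or more of the literal 'q' (captured); then one or more of one of [9wh] (lazy) (captured).
Because the quantifier is non-greedy, it stops expanding at the earliest point where the rest of the pattern can succeed.
`re.match` only tries the pattern at the start of the string.
The match spans [0:7] → '0242qqh'.
Captured: group 1 = 'qq', group 2 = 'h'.

('qq', 'h')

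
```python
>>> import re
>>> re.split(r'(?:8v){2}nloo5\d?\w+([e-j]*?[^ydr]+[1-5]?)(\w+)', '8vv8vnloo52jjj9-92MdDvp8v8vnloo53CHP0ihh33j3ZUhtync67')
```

['8vv8vnloo52jjj9-92MdDvp', '6', '7', '']

This matches the literal '8v' repeated 2 times, then the literal 'nlo', then the literal 'o5'; then optionally a digit; then one or more of a word character; then zero or more of a character in [e-j] (lazy), then one or more of any character except [ydr], then optionally a character in [1-5] (captured); then one or more of a word character (captured).
Matches to split on: at [23:53] → '8v8vnloo53CHP0ihh33j3ZUhtync67'.
`re.split` interleaves the captured-group text with the surrounding fragments.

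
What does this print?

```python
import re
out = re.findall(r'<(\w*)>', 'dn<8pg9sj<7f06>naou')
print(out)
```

['7f06']

Scanning left to right: at [9:15] match '<7f06>', group 1 = '7f06'.
Because there's exactly one group, `findall` drops the full match and keeps group 1 from the one hit.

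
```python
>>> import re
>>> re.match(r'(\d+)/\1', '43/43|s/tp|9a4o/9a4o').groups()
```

('43',)

The backreference `\1` re-matches whatever the first group consumed, character for character.
`re.match` won't scan ahead — the pattern has to work from the very first character.
The match spans [0:5] → '43/43'.
Captured: group 1 = '43'.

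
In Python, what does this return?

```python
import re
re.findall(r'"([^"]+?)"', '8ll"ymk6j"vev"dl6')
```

['ymk6j']

Because there's exactly one group, `findall` drops the full match and keeps group 1 from the one hit.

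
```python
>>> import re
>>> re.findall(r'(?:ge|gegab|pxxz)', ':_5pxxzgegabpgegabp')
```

Alternation isn't longest-match — the leftmost alternative that fits at this position is chosen.
Scanning left to right: at [3:7] → 'pxxz'; at [7:9] → 'ge'; at [13:15] → 'ge'.
With no groups in the pattern, `findall` gives back each whole match — 3 here.

['pxxz', 'ge', 'ge']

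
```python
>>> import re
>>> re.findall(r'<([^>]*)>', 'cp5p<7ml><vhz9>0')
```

['7ml', 'vhz9']

One capturing group, so `findall` returns just the captured substring from each match — 2 in all.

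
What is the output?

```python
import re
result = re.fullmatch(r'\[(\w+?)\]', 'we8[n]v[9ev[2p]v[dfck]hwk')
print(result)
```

None

`fullmatch` succeeds only if the pattern covers the string from start to end.
Here there's no way to consume every character, so the call returns None.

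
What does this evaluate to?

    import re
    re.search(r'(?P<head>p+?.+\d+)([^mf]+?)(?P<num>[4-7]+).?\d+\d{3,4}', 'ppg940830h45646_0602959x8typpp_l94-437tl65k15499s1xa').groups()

The match spans [0:48] → 'ppg940830h45646_0602959x8typpp_l94-437tl65k15499'.
Captured: group 1 = 'ppg940830h45646_0602959x8typpp_l94-437', group 2 = 'tl', group 3 = '65'.

('ppg940830h45646_0602959x8typpp_l94-437', 'tl', '65')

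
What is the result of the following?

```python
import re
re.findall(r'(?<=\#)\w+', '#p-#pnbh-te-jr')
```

The `(?=…)`/`(?<=…)` assertion just peeks at neighbouring text; it doesn't advance the match position.
Walking the string: at [1:2] → 'p'; at [4:8] → 'pnbh'.
With no groups in the pattern, `findall` gives back each whole match — 2 here.

['p', 'pnbh']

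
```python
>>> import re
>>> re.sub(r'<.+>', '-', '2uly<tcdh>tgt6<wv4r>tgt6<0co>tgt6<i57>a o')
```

'2uly-a o'

Matches: at [4:38] → '<tcdh>tgt6<wv4r>tgt6<0co>tgt6<i57>'.
Each match is replaced by '-'.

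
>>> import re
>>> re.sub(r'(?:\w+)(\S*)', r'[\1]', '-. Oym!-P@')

'-. [!-P@]'

This matches one or more of a word character (non-capturing group); then zero or more of a non-whitespace character (captured).
Matches: at [3:10] → 'Oym!-P@'.
`\1` in the replacement pulls in group 1's text for each match.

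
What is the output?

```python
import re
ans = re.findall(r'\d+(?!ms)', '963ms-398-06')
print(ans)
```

The negative lookahead/lookbehind blocks any match where the forbidden context is present.
Walking the string: at [0:2] → '96'; at [6:9] → '398'; at [10:12] → '06'.
No capturing groups, so `findall` returns the 3 full match strings.

['96', '398', '06']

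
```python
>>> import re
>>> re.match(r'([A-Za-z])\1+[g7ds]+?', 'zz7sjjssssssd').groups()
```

('z',)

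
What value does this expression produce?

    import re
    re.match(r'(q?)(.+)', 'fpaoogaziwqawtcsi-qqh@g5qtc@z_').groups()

Pattern: optionally a literal 'q' (captured); then one or more of any character (captured).
`re.match` won't scan ahead — the pattern has to work from the very first character.
The match spans [0:30] → 'fpaoogaziwqawtcsi-qqh@g5qtc@z_'.
Captured: group 1 = '', group 2 = 'fpaoogaziwqawtcsi-qqh@g5qtc@z_'.

('', 'fpaoogaziwqawtcsi-qqh@g5qtc@z_')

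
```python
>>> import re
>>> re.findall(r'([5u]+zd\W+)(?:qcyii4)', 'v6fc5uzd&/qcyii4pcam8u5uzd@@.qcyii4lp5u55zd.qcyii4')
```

['5uzd&/', 'u5uzd@@.', '5u55zd.']

This matches one or more of one of [5u], then the literal 'zd', then one or more of a non-word character (captured); then the literal 'qcy', then the literal 'ii4' (non-capturing group).
Walking the string: at [4:16] match '5uzd&/qcyii4', group 1 = '5uzd&/'; at [21:35] match 'u5uzd@@.qcyii4', group 1 = 'u5uzd@@.'; at [37:50] match '5u55zd.qcyii4', group 1 = '5u55zd.'.
`findall` collects group 1 from each match (3 total).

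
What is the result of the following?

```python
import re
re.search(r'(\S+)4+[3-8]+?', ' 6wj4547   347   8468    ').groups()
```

The pattern matches one or more of a non-whitespace character (captured); then one or more of the literal '4', then one or more of a character in [3-8] (lazy).
`re.search` scans for the first position where the pattern succeeds.
The match spans [1:8] → '6wj4547'.
Captured: group 1 = '6wj45'.

('6wj45',)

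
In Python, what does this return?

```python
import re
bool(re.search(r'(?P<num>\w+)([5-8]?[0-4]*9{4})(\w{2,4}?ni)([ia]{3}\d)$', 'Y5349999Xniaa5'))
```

False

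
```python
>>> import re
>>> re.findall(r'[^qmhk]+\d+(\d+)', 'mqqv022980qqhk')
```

Pattern: one or more of any character except [qmhk]; then one or more of a digit; then one or more of a digit (captured).
Matches: at [3:10] match 'v022980', group 1 = '0'.
One capturing group, so `findall` returns just the captured substring from the one match — 1 in all.

['0']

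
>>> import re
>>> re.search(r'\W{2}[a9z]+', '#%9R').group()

'#%9'

The pattern matches exactly 2 of a non-word character; then one or more of one of [a9z].
`re.search` tries every starting position until one works.
The match spans [0:3] → '#%9'.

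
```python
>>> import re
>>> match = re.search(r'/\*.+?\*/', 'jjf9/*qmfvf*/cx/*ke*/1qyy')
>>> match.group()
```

Lazy quantifiers expand one character at a time until the remainder of the pattern can match.
Unlike `match`, `search` isn't anchored — it looks for the pattern anywhere in the string.
The match spans [4:13] → '/*qmfvf*/'.

'/*qmfvf*/'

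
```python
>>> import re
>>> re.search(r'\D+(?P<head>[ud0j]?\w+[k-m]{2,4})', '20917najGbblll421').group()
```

'najGbblll'

The match spans [5:14] → 'najGbblll'.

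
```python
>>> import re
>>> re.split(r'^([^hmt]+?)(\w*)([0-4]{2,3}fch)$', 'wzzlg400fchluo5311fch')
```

['', 'w', 'zzlg400fchluo53', '11fch', '']

A `+?`/`*?`/`{m,n}?` starts at its minimum and grows only as far as needed for what follows to match.
Because the pattern has a capturing group, `split` also inserts each captured text between the pieces.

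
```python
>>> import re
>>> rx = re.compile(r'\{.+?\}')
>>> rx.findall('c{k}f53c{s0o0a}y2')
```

['{k}', '{s0o0a}']

With the lazy modifier that quantifier settles for the fewest repetitions that let the rest of the pattern succeed (the atoms after it are unaffected and can still be greedy).
Walking the string: at [1:4] → '{k}'; at [8:15] → '{s0o0a}'.
`findall` yields the raw match text (2 of them) because the pattern has no groups.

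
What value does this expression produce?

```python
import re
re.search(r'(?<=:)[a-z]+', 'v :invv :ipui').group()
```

'invv'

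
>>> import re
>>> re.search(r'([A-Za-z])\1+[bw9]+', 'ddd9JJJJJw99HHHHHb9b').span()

After group 1 captures some text, `\1` only succeeds where that same text appears again.
Unlike `match`, `search` isn't anchored — it looks for the pattern anywhere in the string.
The match spans [0:4] → 'ddd9'.
Captured: group 1 = 'd'.

(0, 4)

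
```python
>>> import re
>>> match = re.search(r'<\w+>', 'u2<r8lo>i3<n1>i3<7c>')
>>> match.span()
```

The match spans [2:8] → '<r8lo>'.

(2, 8)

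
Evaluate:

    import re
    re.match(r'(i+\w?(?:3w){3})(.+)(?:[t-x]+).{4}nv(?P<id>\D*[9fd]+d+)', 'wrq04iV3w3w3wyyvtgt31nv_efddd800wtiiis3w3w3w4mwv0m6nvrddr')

None

The pattern matches one or more of the literal 'i', then optionally a word character, then the literal '3w' repeated 3 times (captured); then one or more of any character (captured); then one or more of a character in [t-x] (non-capturing group); then exactly 4 of any character, then the literal 'nv'; then zero or more of a non-digit, then one or more of one of [9fd], then one or more of a literal 'd' (captured as 'id').
`match` is anchored at position 0; if the pattern doesn't fit there, it returns None.
Here position 0 doesn't satisfy it, so the call returns None.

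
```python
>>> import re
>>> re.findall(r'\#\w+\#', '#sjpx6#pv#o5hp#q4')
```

Matches: at [0:7] → '#sjpx6#'; at [9:15] → '#o5hp#'.
With no groups in the pattern, `findall` gives back each whole match — 2 here.

['#sjpx6#', '#o5hp#']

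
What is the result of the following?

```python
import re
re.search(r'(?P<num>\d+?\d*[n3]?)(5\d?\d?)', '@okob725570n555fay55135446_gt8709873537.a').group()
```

The match spans [5:15] → '725570n555'.

'725570n555'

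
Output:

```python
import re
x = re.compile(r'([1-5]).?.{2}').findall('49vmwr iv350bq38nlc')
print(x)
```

This matches a character in [1-5] (captured); then optionally any character, then exactly 2 of any character.
Matches: at [0:4] match '49vm', group 1 = '4'; at [9:13] match '350b', group 1 = '3'; at [14:18] match '38nl', group 1 = '3'.
With a single group, `findall` returns only what that group captured — 3 items.

['4', '3', '3']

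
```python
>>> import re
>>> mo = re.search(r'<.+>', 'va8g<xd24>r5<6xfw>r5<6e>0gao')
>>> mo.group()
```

'<xd24>r5<6xfw>r5<6e>'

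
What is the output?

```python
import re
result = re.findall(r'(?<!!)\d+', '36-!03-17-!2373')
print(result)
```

['36', '3', '17', '373']

The negative lookahead/lookbehind blocks any match where the forbidden context is present.
With no groups in the pattern, `findall` gives back each whole match — 4 here.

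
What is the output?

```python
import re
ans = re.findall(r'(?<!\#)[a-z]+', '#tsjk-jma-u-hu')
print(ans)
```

['sjk', 'jma', 'u', 'hu']

`(?!…)`/`(?<!…)` only lets a position through if the neighbouring text does NOT match; no characters are consumed.
Since nothing is captured, `findall` lists the 4 matched substrings directly.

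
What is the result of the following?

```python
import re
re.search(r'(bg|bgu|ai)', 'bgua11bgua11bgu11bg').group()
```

'bg'

Branches in `(...|...)` are attempted left-to-right; the first branch that allows the whole pattern to succeed is taken.
Unlike `match`, `search` isn't anchored — it looks for the pattern anywhere in the string.
The match spans [0:2] → 'bg'.
Captured: group 1 = 'bg'.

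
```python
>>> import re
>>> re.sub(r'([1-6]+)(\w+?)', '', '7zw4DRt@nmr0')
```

'7zwRt@nmr0'

A non-greedy quantifier consumes as few characters as it can — just enough that the remainder of the pattern still matches from where it stops; whatever follows it matches normally.
Every occurrence is swapped for ''.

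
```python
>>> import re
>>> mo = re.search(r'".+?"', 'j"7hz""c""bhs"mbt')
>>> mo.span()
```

(1, 6)

Unlike `match`, `search` isn't anchored — it looks for the pattern anywhere in the string.
The match spans [1:6] → '"7hz"'.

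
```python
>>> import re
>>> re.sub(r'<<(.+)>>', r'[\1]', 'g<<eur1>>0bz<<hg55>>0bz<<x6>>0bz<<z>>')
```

'g[eur1>>0bz<<hg55>>0bz<<x6>>0bz<<z]'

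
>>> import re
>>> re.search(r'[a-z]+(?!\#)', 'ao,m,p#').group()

The negative lookahead/lookbehind blocks any match where the forbidden context is present.
The match spans [0:2] → 'ao'.

'ao'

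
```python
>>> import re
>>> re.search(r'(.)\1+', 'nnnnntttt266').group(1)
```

The match spans [0:5] → 'nnnnn'.
Captured: group 1 = 'n'.

'n'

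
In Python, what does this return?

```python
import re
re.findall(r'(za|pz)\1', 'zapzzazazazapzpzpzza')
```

['za', 'za', 'pz']

The backreference `\1` re-matches whatever the first group consumed, character for character.
Matches: at [4:8] match 'zaza', group 1 = 'za'; at [8:12] match 'zaza', group 1 = 'za'; at [12:16] match 'pzpz', group 1 = 'pz'.
One capturing group, so `findall` returns just the captured substring from each match — 3 in all.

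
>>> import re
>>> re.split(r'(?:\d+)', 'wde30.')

['wde', '.']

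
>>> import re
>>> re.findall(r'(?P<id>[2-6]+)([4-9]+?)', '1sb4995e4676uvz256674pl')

[('4', '9'), ('46', '7'), ('2566', '7')]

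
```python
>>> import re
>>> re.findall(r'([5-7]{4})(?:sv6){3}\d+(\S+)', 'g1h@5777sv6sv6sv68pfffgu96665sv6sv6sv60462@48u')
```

`findall` packs the 2 group values into a tuple for every match.

[('5777', 'pfffgu96665sv6sv6sv60462@48u')]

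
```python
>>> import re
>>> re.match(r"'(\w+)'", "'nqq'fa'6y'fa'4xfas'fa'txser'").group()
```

"'nqq'"

With `match`, the pattern is implicitly anchored at the beginning.
The match spans [0:5] → "'nqq'".
Captured: group 1 = 'nqq'.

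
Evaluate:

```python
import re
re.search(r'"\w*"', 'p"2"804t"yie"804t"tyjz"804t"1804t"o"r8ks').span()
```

Unlike `match`, `search` isn't anchored — it looks for the pattern anywhere in the string.
The match spans [1:4] → '"2"'.

(1, 4)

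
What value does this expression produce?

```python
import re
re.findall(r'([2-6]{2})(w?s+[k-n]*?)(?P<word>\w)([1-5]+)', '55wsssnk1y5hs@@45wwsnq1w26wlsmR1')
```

[('55', 'wsssn', 'k', '1')]

Pattern: exactly 2 of a character in [2-6] (captured); then optionally a literal 'w', then one or more of the literal 's', then zero or more of a character in [k-n] (lazy) (captured); then a word character (captured as 'word'); then one or more of a character in [1-5] (captured).
Scanning left to right: at [0:9] match '55wsssnk1', groups = ('55', 'wsssn', 'k', '1').
`findall` packs the 4 group values into a tuple for every match.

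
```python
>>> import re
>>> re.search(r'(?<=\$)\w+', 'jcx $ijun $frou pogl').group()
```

'ijun'

Lookahead/lookbehind check context without consuming it, so the matched span excludes the asserted characters.
`search` walks the string left to right and returns the first match it finds.
The match spans [5:9] → 'ijun'.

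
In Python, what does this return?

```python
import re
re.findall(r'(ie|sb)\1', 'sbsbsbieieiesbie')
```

The backreference `\1` re-matches whatever the first group consumed, character for character.
Scanning left to right: at [0:4] match 'sbsb', group 1 = 'sb'; at [6:10] match 'ieie', group 1 = 'ie'.
`findall` collects group 1 from each match (2 total).

['sb', 'ie']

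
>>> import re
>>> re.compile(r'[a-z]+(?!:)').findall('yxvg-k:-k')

['yxvg', 'k']

A negative assertion filters positions out without eating any characters.
Scanning left to right: at [0:4] → 'yxvg'; at [8:9] → 'k'.
`findall` yields the raw match text (2 of them) because the pattern has no groups.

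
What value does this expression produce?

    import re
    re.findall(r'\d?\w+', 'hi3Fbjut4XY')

The pattern matches optionally a digit; then one or more of a word character.
Matches: at [0:11] → 'hi3Fbjut4XY'.
`findall` yields the raw match text (1 of them) because the pattern has no groups.

['hi3Fbjut4XY']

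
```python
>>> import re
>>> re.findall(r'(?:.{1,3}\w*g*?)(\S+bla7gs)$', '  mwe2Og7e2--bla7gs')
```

['--bla7gs']

Because there's exactly one group, `findall` drops the full match and keeps group 1 from the one hit.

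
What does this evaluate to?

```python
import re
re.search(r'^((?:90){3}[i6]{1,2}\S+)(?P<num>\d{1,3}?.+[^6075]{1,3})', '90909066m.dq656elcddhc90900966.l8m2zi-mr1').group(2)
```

The match spans [0:41] → '90909066m.dq656elcddhc90900966.l8m2zi-mr1'.
Captured: group 1 = '90909066m.dq656elcddhc90900966.l8m', group 2 = '2zi-mr1'.

'2zi-mr1'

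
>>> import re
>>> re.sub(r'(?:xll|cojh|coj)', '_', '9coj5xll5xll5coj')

'9_5_5_5_'

Each match is replaced by '_'.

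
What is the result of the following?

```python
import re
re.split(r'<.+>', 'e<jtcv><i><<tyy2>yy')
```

Matches to split on: at [1:17] → '<jtcv><i><<tyy2>'.
The string is cut at each match, leaving 2 pieces.

['e', 'yy']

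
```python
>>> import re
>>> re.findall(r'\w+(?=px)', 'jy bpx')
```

['b']

The positive lookaround only admits positions where the adjacent text matches; those characters stay outside the span.
Scanning left to right: at [3:4] → 'b'.
No capturing groups, so `findall` returns the 1 full match string.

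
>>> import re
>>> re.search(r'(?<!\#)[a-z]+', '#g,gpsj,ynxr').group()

A negative assertion filters positions out without eating any characters.
The match spans [3:7] → 'gpsj'.

'gpsj'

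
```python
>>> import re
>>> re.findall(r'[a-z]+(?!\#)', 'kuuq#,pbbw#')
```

['kuu', 'pbb']

The negative lookahead/lookbehind blocks any match where the forbidden context is present.
With no groups in the pattern, `findall` gives back each whole match — 2 here.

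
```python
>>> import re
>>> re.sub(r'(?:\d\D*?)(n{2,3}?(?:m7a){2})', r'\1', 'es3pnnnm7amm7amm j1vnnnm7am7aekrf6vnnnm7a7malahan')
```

'es3pnnnm7amm7amm jnnnm7am7aekrf6vnnnm7a7malahan'

With the lazy modifier that quantifier settles for the fewest repetitions that let the rest of the pattern succeed (the atoms after it are unaffected and can still be greedy).
Each match is replaced using the text its own group 1 captured.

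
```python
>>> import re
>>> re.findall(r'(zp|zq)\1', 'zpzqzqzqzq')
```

`\1` is not a pattern — it's the concrete string captured by group 1, re-applied verbatim.
Matches: at [2:6] match 'zqzq', group 1 = 'zq'; at [6:10] match 'zqzq', group 1 = 'zq'.
One capturing group, so `findall` returns just the captured substring from each match — 2 in all.

['zq', 'zq']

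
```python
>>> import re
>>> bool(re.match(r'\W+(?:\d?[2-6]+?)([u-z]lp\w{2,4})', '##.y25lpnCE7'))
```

`re.match` won't scan ahead — the pattern has to work from the very first character.
Here position 0 doesn't satisfy it, so the call returns None, and `bool(None)` is False.

False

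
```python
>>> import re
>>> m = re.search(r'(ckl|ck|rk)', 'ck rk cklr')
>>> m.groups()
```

`re.search` tries every starting position until one works.
The match spans [0:2] → 'ck'.
Captured: group 1 = 'ck'.

('ck',)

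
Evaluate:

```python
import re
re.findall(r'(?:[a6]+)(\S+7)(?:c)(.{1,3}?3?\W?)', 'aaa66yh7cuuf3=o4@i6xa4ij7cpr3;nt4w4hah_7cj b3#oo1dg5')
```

[('yh7cuuf3=o4@i6xa4ij7cpr3;nt4w4hah_7', 'j ')]

The pattern matches one or more of one of [a6] (non-capturing group); then one or more of a non-whitespace character, then the literal '7' (captured); then a literal 'c' (non-capturing group); then 1 to 3 of any character (lazy), then optionally the literal '3', then optionally a non-word character (captured).
Scanning left to right: at [0:43] match 'aaa66yh7cuuf3=o4@i6xa4ij7cpr3;nt4w4hah_7cj ', groups = ('yh7cuuf3=o4@i6xa4ij7cpr3;nt4w4hah_7', 'j ').
2 groups means the one result is a tuple of 2 captured strings — 1 here.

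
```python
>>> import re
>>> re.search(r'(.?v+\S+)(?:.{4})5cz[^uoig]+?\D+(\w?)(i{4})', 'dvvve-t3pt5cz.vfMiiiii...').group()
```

'dvvve-t3pt5cz.vfMiiiii'

The pattern matches optionally any character, then one or more of a literal 'v', then one or more of a non-whitespace character (captured); then exactly 4 of any character (non-capturing group); then the literal '5cz', then one or more of any character except [uoig] (lazy), then one or more of a non-digit; then optionally a word character (captured); then exactly 4 of a literal 'i' (captured).
`re.search` scans for the first position where the pattern succeeds.
The match spans [0:22] → 'dvvve-t3pt5cz.vfMiiiii'.
Captured: group 1 = 'dvvve-', group 2 = '', group 3 = 'iiii'.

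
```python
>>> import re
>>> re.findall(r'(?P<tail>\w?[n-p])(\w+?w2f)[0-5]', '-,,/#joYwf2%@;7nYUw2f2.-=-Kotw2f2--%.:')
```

Multiple groups make `findall` return tuples — one 2-tuple for each match.

[('7n', 'YUw2f'), ('Ko', 'tw2f')]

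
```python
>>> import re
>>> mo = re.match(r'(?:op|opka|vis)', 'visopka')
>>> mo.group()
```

With `match`, the pattern is implicitly anchored at the beginning.
The match spans [0:3] → 'vis'.

'vis'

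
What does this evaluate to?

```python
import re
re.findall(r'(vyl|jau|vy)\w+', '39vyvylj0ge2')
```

['vy']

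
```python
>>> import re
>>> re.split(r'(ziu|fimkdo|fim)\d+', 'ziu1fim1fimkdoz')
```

['', 'ziu', '', 'fim', 'fimkdoz']

Matches to split on: at [0:4] → 'ziu1'; at [4:8] → 'fim1'.
Because the pattern has a capturing group, `split` also inserts each captured text between the pieces.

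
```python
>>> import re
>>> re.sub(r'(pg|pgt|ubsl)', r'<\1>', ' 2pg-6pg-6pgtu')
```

' 2<pg>-6<pg>-6<pg>tu'

The regex engine tests alternatives in the order written; an earlier branch that matches wins even if a later one would match more.
The replacement refers to a captured group, so each match is rewritten using its own captured text.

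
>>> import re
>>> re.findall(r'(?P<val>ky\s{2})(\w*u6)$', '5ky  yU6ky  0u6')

[('ky  ', '0u6')]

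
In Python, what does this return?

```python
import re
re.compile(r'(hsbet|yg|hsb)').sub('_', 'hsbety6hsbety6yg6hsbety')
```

'_y6_y6_6_y'

`|` is ordered: at each position the engine commits to the first alternative that works.
Matches: at [0:5] → 'hsbet'; at [7:12] → 'hsbet'; at [14:16] → 'yg'; at [17:22] → 'hsbet'.
Every occurrence is swapped for '_'.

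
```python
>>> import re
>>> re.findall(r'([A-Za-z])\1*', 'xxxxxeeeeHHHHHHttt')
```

['x', 'e', 'H', 't']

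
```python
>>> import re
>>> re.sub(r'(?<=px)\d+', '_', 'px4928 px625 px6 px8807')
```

'px_ px_ px_ px_'

The positive lookaround only admits positions where the adjacent text matches; those characters stay outside the span.
Matches: at [2:6] → '4928'; at [9:12] → '625'; at [15:16] → '6'; at [19:23] → '8807'.
`sub` substitutes '_' at each match site.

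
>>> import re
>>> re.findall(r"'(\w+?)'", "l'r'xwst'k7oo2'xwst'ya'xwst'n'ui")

One capturing group, so `findall` returns just the captured substring from each match — 4 in all.

['r', 'k7oo2', 'ya', 'n']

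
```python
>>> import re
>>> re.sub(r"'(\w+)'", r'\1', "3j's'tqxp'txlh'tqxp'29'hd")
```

'3jstqxptxlhtqxp29hd'

The replacement refers to a captured group, so each match is rewritten using its own captured text.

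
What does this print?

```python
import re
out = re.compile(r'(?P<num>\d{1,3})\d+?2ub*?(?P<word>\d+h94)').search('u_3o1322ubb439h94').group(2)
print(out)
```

439h94

The match spans [4:17] → '1322ubb439h94'.
Captured: group 1 = '13', group 2 = '439h94'.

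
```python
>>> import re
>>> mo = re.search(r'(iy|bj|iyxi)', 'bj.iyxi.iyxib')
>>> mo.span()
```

(0, 2)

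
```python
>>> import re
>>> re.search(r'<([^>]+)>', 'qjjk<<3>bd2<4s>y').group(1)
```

`re.search` scans for the first position where the pattern succeeds.
The match spans [4:8] → '<<3>'.
Captured: group 1 = '<3'.

'<3'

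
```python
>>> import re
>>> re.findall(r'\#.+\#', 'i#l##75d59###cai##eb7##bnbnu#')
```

`findall` yields the raw match text (1 of them) because the pattern has no groups.

['#l##75d59###cai##eb7##bnbnu#']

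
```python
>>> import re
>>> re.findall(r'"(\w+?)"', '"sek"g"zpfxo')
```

['sek']

Because there's exactly one group, `findall` drops the full match and keeps group 1 from the one hit.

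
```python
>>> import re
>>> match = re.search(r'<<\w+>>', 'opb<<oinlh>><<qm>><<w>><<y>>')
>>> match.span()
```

(3, 12)

Unlike `match`, `search` isn't anchored — it looks for the pattern anywhere in the string.
The match spans [3:12] → '<<oinlh>>'.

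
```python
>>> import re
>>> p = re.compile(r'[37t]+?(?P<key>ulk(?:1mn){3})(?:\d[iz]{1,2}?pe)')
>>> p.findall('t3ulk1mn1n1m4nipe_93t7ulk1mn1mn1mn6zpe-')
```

['ulk1mn1mn1mn']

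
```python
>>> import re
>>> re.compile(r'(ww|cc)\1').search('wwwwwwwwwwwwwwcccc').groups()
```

('ww',)

`\1` has to match the exact text group 1 already captured.
`re.search` tries every starting position until one works.
The match spans [0:4] → 'wwww'.
Captured: group 1 = 'ww'.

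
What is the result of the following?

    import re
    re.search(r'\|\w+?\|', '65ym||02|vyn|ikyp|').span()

(5, 9)

Unlike `match`, `search` isn't anchored — it looks for the pattern anywhere in the string.
The match spans [5:9] → '|02|'.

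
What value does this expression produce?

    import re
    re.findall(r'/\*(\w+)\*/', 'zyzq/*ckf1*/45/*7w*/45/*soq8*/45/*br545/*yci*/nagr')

['ckf1', '7w', 'soq8', 'yci']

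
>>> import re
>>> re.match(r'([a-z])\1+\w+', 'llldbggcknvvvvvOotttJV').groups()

('l',)

`\1` is not a pattern — it's the concrete string captured by group 1, re-applied verbatim.
`re.match` won't scan ahead — the pattern has to work from the very first character.
The match spans [0:22] → 'llldbggcknvvvvvOotttJV'.
Captured: group 1 = 'l'.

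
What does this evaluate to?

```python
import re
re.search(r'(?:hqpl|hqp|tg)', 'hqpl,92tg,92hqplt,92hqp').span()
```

(0, 4)

Alternation isn't longest-match — the leftmost alternative that fits at this position is chosen.
Unlike `match`, `search` isn't anchored — it looks for the pattern anywhere in the string.
The match spans [0:4] → 'hqpl'.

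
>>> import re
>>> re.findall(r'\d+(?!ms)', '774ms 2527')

The negative lookahead/lookbehind blocks any match where the forbidden context is present.
Scanning left to right: at [0:2] → '77'; at [6:10] → '2527'.
No capturing groups, so `findall` returns the 2 full match strings.

['77', '2527']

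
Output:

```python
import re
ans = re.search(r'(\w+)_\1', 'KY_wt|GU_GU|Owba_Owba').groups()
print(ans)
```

The match spans [6:11] → 'GU_GU'.
Captured: group 1 = 'GU'.

('GU',)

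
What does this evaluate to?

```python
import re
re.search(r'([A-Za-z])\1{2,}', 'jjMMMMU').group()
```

A backreference is literal: `\1` must see the identical characters the first group matched.
`re.search` tries every starting position until one works.
The match spans [2:6] → 'MMMM'.
Captured: group 1 = 'M'.

'MMMM'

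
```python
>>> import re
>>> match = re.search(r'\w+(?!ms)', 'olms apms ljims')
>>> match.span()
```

(0, 4)

`(?!…)`/`(?<!…)` only lets a position through if the neighbouring text does NOT match; no characters are consumed.
`re.search` scans for the first position where the pattern succeeds.
The match spans [0:4] → 'olms'.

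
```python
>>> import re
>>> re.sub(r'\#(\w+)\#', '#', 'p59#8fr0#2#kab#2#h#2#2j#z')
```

'p59#2#2#2#z'

Matches: at [3:9] → '#8fr0#'; at [10:15] → '#kab#'; at [16:19] → '#h#'; at [20:24] → '#2j#'.
Every occurrence is swapped for '#'.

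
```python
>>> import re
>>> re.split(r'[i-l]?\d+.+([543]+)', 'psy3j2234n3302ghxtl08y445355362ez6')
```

['psy', '3', '62ez6']

`re.split` interleaves the captured-group text with the surrounding fragments.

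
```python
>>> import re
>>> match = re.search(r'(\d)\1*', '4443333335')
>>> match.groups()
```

`\1` has to match the exact text group 1 already captured.
`re.search` tries every starting position until one works.
The match spans [0:3] → '444'.
Captured: group 1 = '4'.

('4',)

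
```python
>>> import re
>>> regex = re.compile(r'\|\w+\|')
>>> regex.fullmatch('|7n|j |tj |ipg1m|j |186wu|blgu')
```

None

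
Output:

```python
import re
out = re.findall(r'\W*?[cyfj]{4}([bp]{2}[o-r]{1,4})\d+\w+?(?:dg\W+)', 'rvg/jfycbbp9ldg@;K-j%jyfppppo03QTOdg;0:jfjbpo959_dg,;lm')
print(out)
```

['bbp']

The pattern matches zero or more of a non-word character (lazy), then exactly 4 of one of [cyfj]; then exactly 2 of one of [bp], then 1 to 4 of a character in [o-r] (captured); then one or more of a digit, then one or more of a word character (lazy); then the literal 'dg', then one or more of a non-word character (non-capturing group).
Matches: at [3:17] match '/jfycbbp9ldg@;', group 1 = 'bbp'.
With a single group, `findall` returns only what that group captured — 1 item.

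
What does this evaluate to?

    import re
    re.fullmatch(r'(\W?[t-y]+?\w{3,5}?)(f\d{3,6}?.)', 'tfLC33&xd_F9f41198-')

Pattern: optionally a non-word character, then one or more of a character in [t-y] (lazy), then 3 to 5 of a word character (lazy) (captured); then the literal 'f', then 3 to 6 of a digit (lazy), then any character (captured).
`re.fullmatch` requires the pattern to consume the entire string.
Here there's no way to consume every character, so the call returns None.

None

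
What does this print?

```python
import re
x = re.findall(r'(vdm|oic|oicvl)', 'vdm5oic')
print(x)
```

['vdm', 'oic']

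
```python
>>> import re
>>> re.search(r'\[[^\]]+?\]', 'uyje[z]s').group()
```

'[z]'

Unlike `match`, `search` isn't anchored — it looks for the pattern anywhere in the string.
The match spans [4:7] → '[z]'.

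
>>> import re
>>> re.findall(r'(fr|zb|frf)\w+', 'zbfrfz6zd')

['zb']

Because there's exactly one group, `findall` drops the full match and keeps group 1 from the one hit.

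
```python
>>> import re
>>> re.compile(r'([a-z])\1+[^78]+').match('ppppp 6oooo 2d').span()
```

(0, 14)

A backreference is literal: `\1` must see the identical characters the first group matched.
With `match`, the pattern is implicitly anchored at the beginning.
The match spans [0:14] → 'ppppp 6oooo 2d'.
Captured: group 1 = 'p'.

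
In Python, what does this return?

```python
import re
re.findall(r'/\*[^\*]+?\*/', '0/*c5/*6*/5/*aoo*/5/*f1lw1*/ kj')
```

['/*6*/', '/*aoo*/', '/*f1lw1*/']

Since nothing is captured, `findall` lists the 3 matched substrings directly.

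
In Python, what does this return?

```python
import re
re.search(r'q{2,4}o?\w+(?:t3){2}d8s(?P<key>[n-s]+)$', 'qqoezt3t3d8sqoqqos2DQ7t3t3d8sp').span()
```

(0, 30)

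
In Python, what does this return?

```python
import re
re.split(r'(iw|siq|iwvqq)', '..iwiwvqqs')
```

['..', 'iw', '', 'iw', 'vqqs']

The regex engine tests alternatives in the order written; an earlier branch that matches wins even if a later one would match more.
Matches to split on: at [2:4] → 'iw'; at [4:6] → 'iw'.
Because the pattern has a capturing group, `split` also inserts each captured text between the pieces.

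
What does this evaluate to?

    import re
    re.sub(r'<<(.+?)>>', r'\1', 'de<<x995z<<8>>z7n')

`\1` in the replacement pulls in group 1's text for each match.

'dex995z<<8z7n'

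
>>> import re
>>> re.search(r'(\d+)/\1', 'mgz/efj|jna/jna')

None

The backreference `\1` re-matches whatever the first group consumed, character for character.
`re.search` tries every starting position until one works.
Here the pattern never matches, so the call returns None.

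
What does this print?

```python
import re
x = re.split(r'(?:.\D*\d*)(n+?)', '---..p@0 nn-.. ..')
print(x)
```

The pattern matches any character, then zero or more of a non-digit, then zero or more of a digit (non-capturing group); then one or more of a literal 'n' (lazy) (captured).
Because the pattern has a capturing group, `split` also inserts each captured text between the pieces.

['---..p@', 'n', '-.. ..']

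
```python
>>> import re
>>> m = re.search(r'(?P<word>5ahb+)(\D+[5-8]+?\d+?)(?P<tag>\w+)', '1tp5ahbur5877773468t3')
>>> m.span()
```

(3, 21)

The match spans [3:21] → '5ahbur5877773468t3'.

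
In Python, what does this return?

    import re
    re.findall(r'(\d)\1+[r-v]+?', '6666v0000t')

`\1` is not a pattern — it's the concrete string captured by group 1, re-applied verbatim.
With a single group, `findall` returns only what that group captured — 2 items.

['6', '0']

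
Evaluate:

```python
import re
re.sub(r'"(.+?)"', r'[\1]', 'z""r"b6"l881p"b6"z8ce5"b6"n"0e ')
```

'z["r]b6[l881p]b6[z8ce5]b6[n]0e '

Lazy quantifiers expand one character at a time until the remainder of the pattern can match.
Each match is replaced using the text its own group 1 captured.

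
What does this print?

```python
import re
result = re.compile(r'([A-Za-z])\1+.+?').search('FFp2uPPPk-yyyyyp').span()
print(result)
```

`\1` has to match the exact text group 1 already captured.
`search` walks the string left to right and returns the first match it finds.
The match spans [0:3] → 'FFp'.
Captured: group 1 = 'F'.

(0, 3)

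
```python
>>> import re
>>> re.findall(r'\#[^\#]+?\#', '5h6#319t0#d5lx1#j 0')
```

['#319t0#']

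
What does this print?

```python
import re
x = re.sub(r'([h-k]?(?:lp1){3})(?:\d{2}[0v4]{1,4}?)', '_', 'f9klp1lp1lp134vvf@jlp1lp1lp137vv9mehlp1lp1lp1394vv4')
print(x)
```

The `?` after the quantifier makes it lazy — it takes as little as possible before letting the rest of the pattern try.
Each match is replaced by '_'.

f9_vf@_v9me_vv4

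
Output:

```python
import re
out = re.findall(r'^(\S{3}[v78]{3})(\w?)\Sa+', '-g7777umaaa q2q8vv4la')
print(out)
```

Pattern: anchored at the start of the string; then exactly 3 of a non-whitespace character, then exactly 3 of one of [v78] (captured); then optionally a word character (captured); then a non-whitespace character, then one or more of a literal 'a'.
Walking the string: at [0:11] match '-g7777umaaa', groups = ('-g7777', 'u').
Multiple groups make `findall` return tuples — one 2-tuple for the one match.

[('-g7777', 'u')]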